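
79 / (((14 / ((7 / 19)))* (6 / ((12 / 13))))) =79 / 247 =0.32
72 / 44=1.64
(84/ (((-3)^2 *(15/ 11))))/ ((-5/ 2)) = -616/ 225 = -2.74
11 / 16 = 0.69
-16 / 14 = -8 / 7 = -1.14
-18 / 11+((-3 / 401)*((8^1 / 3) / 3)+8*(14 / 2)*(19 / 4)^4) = 12071068807 / 423456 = 28506.08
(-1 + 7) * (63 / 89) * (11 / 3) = 1386 / 89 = 15.57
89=89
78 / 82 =0.95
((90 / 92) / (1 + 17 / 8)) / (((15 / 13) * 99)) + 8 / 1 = 151852 / 18975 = 8.00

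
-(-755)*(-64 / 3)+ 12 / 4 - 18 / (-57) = -917891 / 57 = -16103.35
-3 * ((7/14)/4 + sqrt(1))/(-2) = 27/16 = 1.69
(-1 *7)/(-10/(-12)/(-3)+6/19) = -2394/13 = -184.15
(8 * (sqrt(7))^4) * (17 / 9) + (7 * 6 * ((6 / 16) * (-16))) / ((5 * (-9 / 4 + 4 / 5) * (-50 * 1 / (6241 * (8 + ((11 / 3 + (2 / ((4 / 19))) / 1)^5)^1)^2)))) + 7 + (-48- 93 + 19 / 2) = -413657302305188496128263 / 608860800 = -679395524075763.29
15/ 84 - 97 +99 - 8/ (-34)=1149/ 476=2.41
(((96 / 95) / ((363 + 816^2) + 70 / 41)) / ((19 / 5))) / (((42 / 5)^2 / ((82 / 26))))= 336200 / 18843860168679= 0.00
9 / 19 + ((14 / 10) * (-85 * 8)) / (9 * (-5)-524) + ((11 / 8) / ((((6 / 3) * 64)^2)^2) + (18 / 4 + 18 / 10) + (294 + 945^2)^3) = 82753324610006048639676477674157 / 116082228592640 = 712885388343180767.45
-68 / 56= -17 / 14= -1.21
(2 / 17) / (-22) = -1 / 187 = -0.01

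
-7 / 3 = -2.33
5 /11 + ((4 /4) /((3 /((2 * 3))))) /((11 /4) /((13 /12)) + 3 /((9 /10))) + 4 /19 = 48133 /47861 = 1.01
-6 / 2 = -3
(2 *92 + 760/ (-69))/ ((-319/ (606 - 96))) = -2029120/ 7337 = -276.56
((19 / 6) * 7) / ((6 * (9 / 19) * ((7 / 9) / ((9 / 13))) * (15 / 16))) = 1444 / 195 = 7.41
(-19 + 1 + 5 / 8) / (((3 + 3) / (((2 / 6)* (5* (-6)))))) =695 / 24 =28.96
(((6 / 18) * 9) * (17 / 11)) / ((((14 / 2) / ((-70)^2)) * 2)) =17850 / 11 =1622.73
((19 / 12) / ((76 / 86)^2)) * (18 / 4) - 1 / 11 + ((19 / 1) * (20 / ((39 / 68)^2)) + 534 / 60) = 59670177181 / 50862240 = 1173.17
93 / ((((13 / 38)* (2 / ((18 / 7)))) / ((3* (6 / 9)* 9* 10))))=5725080 / 91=62912.97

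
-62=-62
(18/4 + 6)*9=189/2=94.50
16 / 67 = 0.24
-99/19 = -5.21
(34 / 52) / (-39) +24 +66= 91243 / 1014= 89.98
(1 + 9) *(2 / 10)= 2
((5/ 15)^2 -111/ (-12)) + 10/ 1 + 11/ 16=20.05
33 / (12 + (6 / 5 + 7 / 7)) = 165 / 71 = 2.32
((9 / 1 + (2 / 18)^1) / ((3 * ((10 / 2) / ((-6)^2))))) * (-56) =-1224.53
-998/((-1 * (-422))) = -499/211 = -2.36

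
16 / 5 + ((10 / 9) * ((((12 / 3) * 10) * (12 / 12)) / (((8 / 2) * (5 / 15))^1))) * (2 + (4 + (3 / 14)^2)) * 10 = 494534 / 245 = 2018.51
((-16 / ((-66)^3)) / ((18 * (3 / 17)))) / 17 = 1 / 970299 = 0.00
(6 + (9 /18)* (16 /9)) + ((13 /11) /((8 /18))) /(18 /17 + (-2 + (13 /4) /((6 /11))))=1503460 /202653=7.42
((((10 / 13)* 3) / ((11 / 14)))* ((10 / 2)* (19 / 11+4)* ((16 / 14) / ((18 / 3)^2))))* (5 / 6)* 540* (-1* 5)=-9450000 / 1573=-6007.63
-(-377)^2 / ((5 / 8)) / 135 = -1137032 / 675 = -1684.49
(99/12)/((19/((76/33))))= 1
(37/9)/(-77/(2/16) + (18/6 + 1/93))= -1147/171024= -0.01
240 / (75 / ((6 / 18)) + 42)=80 / 89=0.90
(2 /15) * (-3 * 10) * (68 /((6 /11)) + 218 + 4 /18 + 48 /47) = -581896 /423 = -1375.64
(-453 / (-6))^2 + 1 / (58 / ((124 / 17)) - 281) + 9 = 386607325 / 67716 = 5709.25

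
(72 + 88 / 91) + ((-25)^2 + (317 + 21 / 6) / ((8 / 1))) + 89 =1204155 / 1456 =827.03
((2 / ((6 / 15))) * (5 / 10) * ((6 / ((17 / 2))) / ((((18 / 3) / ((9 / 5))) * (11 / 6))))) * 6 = 1.73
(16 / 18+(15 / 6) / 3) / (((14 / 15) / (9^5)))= 3050865 / 28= 108959.46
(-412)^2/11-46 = 169238/11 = 15385.27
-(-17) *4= 68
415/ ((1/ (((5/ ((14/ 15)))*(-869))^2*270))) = 237981909515625/ 98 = 2428386831792.09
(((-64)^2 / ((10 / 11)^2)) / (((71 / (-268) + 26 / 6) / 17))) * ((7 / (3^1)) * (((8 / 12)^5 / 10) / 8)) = 7903092736 / 99356625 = 79.54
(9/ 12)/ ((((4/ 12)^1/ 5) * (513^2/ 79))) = 395/ 116964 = 0.00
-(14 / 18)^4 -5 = -35206 / 6561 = -5.37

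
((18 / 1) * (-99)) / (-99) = 18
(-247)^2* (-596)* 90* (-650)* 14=29779957116000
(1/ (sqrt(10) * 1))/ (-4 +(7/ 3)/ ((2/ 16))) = 3 * sqrt(10)/ 440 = 0.02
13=13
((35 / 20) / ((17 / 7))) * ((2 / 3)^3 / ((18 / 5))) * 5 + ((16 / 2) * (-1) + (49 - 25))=67321 / 4131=16.30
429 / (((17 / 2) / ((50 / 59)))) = 42900 / 1003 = 42.77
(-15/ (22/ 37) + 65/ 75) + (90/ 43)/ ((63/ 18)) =-2360339/ 99330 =-23.76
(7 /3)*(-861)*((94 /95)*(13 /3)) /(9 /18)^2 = -9819992 /285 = -34456.11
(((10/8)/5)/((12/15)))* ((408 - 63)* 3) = 5175/16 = 323.44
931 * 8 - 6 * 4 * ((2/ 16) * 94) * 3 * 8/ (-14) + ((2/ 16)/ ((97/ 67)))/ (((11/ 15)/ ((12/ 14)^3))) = 2902779295/ 365981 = 7931.50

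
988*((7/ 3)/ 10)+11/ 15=3469/ 15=231.27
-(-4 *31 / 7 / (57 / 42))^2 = -61504 / 361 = -170.37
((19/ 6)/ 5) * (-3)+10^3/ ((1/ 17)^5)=14198569981/ 10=1419856998.10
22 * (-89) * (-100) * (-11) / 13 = -2153800 / 13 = -165676.92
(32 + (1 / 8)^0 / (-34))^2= 1181569 / 1156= 1022.12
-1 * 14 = -14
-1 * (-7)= 7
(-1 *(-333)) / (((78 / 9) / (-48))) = -23976 / 13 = -1844.31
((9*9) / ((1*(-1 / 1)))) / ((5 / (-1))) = 81 / 5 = 16.20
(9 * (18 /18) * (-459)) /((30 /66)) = -45441 /5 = -9088.20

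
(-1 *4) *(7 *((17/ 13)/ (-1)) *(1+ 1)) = 952/ 13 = 73.23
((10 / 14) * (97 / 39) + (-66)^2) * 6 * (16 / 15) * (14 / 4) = 19034768 / 195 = 97614.19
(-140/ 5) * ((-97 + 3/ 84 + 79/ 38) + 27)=36115/ 19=1900.79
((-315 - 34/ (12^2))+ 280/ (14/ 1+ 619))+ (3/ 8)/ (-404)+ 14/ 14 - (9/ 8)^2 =-3867408353/ 12275136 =-315.06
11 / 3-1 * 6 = -7 / 3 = -2.33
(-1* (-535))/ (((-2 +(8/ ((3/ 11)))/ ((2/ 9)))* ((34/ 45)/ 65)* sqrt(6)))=8025* sqrt(6)/ 136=144.54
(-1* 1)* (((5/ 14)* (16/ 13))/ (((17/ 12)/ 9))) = -4320/ 1547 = -2.79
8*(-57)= -456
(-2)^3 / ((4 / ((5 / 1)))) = -10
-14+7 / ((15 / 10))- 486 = -1486 / 3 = -495.33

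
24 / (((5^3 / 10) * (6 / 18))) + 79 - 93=-206 / 25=-8.24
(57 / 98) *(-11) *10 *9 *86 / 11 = -220590 / 49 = -4501.84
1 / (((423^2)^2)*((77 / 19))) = 0.00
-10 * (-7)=70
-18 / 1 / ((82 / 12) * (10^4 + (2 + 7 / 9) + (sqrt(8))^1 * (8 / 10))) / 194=-1093803750 / 805789933407089 + 174960 * sqrt(2) / 805789933407089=-0.00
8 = 8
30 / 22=15 / 11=1.36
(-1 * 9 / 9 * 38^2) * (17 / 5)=-4909.60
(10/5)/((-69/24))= -16/23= -0.70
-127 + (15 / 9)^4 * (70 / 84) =-58597 / 486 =-120.57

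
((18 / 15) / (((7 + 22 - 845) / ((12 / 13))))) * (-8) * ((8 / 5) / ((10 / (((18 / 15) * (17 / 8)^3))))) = 2601 / 130000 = 0.02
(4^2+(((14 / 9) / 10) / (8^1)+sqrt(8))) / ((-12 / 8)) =-5767 / 540 -4 * sqrt(2) / 3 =-12.57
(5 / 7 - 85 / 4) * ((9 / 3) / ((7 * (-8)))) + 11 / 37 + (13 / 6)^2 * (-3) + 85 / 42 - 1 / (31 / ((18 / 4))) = -58310443 / 5395488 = -10.81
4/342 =2/171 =0.01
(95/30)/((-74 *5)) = -19/2220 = -0.01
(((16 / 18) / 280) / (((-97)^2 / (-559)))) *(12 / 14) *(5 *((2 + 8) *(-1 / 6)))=5590 / 4149369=0.00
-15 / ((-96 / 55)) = 275 / 32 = 8.59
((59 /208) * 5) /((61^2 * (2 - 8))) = -295 /4643808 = -0.00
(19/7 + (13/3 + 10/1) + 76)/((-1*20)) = -977/210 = -4.65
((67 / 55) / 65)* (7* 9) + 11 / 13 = 7246 / 3575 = 2.03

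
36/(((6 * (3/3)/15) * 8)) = 45/4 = 11.25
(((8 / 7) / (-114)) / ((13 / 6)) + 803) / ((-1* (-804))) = 462793 / 463372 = 1.00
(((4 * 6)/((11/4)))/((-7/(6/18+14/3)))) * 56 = -349.09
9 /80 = 0.11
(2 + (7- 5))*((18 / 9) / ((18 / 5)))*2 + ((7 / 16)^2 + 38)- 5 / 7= 676111 / 16128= 41.92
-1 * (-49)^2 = -2401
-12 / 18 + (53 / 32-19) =-1729 / 96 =-18.01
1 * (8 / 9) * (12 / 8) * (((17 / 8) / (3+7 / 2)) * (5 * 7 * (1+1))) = 1190 / 39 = 30.51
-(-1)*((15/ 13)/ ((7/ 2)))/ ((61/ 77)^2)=25410/ 48373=0.53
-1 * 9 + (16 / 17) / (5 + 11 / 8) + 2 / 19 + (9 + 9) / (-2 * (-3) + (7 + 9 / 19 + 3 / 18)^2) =-116695484203 / 13781591841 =-8.47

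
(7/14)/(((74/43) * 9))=43/1332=0.03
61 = 61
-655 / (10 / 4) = -262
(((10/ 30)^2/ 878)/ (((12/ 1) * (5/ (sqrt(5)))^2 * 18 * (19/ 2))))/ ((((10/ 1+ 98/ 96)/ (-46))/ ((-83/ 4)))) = 83/ 77696415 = 0.00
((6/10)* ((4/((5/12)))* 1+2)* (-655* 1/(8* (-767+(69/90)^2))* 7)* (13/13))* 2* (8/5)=11488176/689771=16.66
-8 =-8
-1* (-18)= 18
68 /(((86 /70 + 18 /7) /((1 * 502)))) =170680 /19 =8983.16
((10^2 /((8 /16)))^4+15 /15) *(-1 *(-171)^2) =-46785600029241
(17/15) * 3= 17/5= 3.40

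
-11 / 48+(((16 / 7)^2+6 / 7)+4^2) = 51397 / 2352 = 21.85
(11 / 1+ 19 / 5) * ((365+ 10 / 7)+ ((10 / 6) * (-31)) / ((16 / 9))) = 279609 / 56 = 4993.02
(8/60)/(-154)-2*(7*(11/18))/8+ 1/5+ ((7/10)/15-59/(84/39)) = -28.22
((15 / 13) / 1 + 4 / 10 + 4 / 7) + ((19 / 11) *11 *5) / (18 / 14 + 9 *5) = 4.18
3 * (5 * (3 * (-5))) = -225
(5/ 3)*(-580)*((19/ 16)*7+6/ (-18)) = -277675/ 36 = -7713.19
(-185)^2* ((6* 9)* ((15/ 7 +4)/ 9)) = 8830050/ 7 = 1261435.71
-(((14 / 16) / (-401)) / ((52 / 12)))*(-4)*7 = -147 / 10426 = -0.01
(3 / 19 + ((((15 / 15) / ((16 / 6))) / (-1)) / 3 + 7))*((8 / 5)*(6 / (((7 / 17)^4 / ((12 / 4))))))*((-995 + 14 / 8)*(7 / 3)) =-1064175388131 / 65170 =-16329221.85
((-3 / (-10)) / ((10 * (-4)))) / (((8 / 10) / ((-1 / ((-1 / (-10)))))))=3 / 32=0.09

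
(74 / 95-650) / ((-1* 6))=30838 / 285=108.20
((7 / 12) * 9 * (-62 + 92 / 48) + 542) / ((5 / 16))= 725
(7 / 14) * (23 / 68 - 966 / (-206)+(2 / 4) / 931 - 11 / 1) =-2.99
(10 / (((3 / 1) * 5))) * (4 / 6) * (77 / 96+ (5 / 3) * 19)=1039 / 72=14.43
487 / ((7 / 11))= 5357 / 7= 765.29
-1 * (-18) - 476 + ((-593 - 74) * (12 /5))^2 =2562102.64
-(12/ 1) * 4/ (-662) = 24/ 331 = 0.07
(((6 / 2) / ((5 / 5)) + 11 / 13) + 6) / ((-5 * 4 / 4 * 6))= -64 / 195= -0.33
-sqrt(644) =-2 *sqrt(161) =-25.38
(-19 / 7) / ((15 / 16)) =-304 / 105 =-2.90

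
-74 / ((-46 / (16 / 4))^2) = -296 / 529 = -0.56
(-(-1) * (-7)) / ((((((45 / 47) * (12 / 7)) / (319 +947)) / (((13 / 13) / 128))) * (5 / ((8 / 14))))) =-69419 / 14400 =-4.82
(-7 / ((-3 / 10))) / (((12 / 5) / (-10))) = -875 / 9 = -97.22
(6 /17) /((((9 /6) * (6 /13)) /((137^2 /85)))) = 487994 /4335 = 112.57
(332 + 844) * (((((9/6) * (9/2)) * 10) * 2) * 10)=1587600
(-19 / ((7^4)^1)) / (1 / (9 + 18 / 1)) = -513 / 2401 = -0.21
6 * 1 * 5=30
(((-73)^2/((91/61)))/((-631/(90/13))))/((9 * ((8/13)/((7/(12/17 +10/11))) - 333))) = 0.01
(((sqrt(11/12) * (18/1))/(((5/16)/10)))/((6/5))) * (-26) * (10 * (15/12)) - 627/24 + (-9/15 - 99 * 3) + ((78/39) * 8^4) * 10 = 3263851/40 - 26000 * sqrt(33) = -67762.35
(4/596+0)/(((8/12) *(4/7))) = 21/1192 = 0.02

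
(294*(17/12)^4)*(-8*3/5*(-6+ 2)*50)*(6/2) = 20462645/6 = 3410440.83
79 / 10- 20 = -121 / 10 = -12.10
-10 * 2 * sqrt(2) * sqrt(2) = -40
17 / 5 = 3.40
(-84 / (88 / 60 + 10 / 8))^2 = 956.06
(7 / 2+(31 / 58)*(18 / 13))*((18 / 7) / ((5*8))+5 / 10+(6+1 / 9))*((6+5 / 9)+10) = 308200391 / 657720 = 468.59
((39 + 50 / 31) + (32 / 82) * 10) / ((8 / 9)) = 509211 / 10168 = 50.08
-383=-383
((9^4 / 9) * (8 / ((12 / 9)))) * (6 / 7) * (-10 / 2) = -131220 / 7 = -18745.71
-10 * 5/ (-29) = 50/ 29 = 1.72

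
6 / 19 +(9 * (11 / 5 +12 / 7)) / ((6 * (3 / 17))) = 44671 / 1330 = 33.59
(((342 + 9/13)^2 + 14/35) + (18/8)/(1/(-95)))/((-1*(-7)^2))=-396219377/165620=-2392.34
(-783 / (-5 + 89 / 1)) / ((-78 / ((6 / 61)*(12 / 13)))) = 0.01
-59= -59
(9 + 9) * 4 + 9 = 81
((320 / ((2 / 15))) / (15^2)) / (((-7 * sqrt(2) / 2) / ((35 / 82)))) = -80 * sqrt(2) / 123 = -0.92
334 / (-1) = -334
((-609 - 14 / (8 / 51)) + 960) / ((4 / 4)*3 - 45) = -349 / 56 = -6.23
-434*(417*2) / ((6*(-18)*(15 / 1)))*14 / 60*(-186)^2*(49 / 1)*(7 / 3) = 139193859686 / 675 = 206213125.46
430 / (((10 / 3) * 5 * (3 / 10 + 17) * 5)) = 258 / 865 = 0.30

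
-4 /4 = -1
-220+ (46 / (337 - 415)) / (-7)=-60037 / 273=-219.92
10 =10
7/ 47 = 0.15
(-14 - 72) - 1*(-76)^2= -5862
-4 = -4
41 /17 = 2.41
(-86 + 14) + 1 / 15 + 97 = 376 / 15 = 25.07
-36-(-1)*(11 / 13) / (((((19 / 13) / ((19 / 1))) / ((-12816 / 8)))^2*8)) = 91748871 / 2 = 45874435.50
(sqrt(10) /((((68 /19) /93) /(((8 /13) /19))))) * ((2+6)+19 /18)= 5053 * sqrt(10) /663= 24.10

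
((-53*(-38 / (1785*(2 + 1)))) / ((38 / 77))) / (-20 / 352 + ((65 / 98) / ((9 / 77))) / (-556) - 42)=-24959396 / 1377744685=-0.02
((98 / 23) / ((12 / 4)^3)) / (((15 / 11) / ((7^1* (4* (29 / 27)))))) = 3.48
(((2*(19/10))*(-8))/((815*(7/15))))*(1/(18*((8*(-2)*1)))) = 19/68460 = 0.00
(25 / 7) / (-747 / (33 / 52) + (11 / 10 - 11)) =-2750 / 913983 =-0.00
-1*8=-8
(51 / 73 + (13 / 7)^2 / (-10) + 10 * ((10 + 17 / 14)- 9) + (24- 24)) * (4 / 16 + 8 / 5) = 41.62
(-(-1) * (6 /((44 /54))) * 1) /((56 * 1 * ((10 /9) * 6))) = 243 /12320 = 0.02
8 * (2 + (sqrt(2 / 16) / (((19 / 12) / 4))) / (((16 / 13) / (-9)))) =16 - 702 * sqrt(2) / 19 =-36.25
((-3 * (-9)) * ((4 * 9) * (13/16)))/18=351/8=43.88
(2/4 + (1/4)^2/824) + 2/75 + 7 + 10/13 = 106639759/12854400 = 8.30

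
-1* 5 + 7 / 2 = -3 / 2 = -1.50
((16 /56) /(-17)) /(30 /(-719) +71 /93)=-133734 /5742821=-0.02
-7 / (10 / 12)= -42 / 5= -8.40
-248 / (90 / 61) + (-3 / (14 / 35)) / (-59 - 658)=-3615367 / 21510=-168.08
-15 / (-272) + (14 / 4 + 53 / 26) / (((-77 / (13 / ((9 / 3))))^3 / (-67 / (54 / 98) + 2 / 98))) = 86327637115 / 492858417744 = 0.18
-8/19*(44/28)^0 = -8/19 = -0.42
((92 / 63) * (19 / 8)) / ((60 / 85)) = 7429 / 1512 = 4.91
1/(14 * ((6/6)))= 1/14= 0.07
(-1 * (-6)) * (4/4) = 6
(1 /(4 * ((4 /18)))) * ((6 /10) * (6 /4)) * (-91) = -92.14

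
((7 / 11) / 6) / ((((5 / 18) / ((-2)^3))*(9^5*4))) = -14 / 1082565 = -0.00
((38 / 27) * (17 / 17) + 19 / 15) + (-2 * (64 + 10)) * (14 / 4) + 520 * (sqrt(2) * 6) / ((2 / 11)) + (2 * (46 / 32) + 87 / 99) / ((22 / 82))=-65514397 / 130680 + 17160 * sqrt(2)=23766.57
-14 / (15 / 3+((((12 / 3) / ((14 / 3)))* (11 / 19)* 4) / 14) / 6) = -13034 / 4677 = -2.79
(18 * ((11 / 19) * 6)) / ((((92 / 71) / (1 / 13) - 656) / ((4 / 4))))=-21087 / 215555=-0.10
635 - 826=-191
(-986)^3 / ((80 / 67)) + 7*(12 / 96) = -32112606041 / 40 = -802815151.02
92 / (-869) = -92 / 869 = -0.11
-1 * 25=-25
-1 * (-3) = 3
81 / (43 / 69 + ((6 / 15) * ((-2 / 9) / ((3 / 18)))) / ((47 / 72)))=-1313415 / 3143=-417.89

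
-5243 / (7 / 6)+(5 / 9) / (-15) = -121339 / 27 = -4494.04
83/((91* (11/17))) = 1411/1001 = 1.41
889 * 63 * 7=392049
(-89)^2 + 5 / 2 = 15847 / 2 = 7923.50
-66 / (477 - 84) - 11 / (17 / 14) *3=-60896 / 2227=-27.34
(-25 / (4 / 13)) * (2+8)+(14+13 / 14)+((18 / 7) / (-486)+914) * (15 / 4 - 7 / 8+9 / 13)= 2462.93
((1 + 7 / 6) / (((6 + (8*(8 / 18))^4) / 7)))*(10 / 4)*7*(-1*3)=-20896785 / 4351768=-4.80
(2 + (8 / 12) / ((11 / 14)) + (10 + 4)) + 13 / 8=4877 / 264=18.47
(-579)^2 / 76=335241 / 76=4411.07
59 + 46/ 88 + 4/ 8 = 2641/ 44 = 60.02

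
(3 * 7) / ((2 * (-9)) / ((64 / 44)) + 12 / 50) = -1400 / 809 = -1.73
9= 9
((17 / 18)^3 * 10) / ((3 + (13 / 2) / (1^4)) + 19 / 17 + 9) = 417605 / 972486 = 0.43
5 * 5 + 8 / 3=83 / 3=27.67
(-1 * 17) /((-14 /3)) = 51 /14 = 3.64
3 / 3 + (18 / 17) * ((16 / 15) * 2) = 3.26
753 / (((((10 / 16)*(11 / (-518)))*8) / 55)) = -390054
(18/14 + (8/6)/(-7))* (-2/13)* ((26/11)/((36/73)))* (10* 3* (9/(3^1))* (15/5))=-16790/77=-218.05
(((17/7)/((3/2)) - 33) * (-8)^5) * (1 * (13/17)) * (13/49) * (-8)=-29195239424/17493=-1668966.98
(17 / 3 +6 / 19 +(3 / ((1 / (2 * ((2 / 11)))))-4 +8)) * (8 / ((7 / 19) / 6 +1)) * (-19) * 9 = -18996048 / 1331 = -14272.01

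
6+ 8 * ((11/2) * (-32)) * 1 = -1402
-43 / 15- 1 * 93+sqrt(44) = -1438 / 15+2 * sqrt(11) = -89.23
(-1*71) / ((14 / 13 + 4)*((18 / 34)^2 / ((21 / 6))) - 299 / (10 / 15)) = 3734458 / 23568819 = 0.16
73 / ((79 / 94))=6862 / 79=86.86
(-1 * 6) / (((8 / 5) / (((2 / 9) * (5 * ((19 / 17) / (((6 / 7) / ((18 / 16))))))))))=-3325 / 544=-6.11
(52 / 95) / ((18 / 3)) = 26 / 285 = 0.09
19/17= 1.12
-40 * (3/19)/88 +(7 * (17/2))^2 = 2959589/836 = 3540.18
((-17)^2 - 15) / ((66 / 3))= 137 / 11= 12.45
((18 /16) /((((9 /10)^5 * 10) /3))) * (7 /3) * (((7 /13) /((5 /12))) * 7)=12.06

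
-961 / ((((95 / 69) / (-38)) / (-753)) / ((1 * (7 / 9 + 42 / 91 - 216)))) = 278801804662 / 65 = 4289258533.26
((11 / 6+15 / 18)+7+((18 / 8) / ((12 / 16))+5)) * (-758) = -40174 / 3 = -13391.33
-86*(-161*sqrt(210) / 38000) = 6923*sqrt(210) / 19000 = 5.28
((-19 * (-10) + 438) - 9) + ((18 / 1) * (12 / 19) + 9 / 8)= 95987 / 152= 631.49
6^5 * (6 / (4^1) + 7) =66096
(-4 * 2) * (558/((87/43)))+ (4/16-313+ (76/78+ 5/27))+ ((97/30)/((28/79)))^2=-1942982864261/798033600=-2434.71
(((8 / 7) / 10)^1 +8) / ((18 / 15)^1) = 142 / 21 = 6.76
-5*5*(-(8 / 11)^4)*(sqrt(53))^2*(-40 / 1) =-217088000 / 14641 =-14827.40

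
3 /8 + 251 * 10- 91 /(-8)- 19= 2502.75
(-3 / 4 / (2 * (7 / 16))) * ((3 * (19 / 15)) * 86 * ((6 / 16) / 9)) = -817 / 70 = -11.67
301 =301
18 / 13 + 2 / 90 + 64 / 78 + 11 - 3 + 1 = 6568 / 585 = 11.23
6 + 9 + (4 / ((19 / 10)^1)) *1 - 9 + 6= 268 / 19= 14.11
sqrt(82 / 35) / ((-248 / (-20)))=sqrt(2870) / 434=0.12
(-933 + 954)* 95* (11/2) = 21945/2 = 10972.50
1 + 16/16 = 2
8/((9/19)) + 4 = 188/9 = 20.89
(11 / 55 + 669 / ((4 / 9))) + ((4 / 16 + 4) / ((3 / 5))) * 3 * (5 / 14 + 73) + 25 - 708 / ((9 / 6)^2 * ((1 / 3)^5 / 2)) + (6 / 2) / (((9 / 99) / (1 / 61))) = -2559235939 / 17080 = -149838.17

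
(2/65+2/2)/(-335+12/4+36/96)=-536/172445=-0.00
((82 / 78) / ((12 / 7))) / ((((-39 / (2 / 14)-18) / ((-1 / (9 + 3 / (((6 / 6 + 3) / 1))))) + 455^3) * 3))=287 / 132255693999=0.00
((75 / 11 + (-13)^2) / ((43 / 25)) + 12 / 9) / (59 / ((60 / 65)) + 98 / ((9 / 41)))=1763304 / 8690429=0.20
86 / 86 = 1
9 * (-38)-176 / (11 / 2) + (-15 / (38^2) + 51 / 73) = -39351539 / 105412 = -373.31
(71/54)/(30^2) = 71/48600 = 0.00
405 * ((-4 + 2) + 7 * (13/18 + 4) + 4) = 28395/2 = 14197.50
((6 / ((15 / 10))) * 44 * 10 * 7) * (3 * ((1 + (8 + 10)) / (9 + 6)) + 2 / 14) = 48576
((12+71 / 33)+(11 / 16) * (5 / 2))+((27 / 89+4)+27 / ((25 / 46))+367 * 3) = 2751037703 / 2349600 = 1170.85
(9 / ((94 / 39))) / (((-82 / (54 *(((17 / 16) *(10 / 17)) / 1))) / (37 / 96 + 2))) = -3617055 / 986624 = -3.67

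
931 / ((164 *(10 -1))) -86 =-85.37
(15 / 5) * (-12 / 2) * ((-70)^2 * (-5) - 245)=445410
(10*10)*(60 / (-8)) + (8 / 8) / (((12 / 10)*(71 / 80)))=-159550 / 213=-749.06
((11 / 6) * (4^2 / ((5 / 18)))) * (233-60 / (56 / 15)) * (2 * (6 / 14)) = 4810608 / 245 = 19635.13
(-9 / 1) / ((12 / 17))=-51 / 4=-12.75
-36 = -36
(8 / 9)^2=64 / 81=0.79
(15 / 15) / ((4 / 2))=1 / 2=0.50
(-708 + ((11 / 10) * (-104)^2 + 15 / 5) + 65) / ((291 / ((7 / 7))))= 56288 / 1455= 38.69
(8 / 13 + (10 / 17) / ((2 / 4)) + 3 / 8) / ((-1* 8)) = -3831 / 14144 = -0.27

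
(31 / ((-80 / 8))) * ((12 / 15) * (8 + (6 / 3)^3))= -992 / 25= -39.68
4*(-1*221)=-884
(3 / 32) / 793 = 3 / 25376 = 0.00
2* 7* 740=10360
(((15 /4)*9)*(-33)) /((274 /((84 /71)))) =-93555 /19454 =-4.81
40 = 40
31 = 31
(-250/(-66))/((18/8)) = 500/297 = 1.68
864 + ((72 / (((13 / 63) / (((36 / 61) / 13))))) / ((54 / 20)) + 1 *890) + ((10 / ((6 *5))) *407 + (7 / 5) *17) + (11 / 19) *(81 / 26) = 11288850929 / 5876130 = 1921.14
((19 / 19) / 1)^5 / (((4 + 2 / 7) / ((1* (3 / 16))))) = 7 / 160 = 0.04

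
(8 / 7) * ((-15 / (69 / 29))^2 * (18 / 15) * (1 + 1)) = 403680 / 3703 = 109.01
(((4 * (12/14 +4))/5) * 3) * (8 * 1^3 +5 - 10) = 1224/35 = 34.97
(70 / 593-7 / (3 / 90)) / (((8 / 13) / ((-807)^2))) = -263426964255 / 1186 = -222113797.85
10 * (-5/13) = -50/13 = -3.85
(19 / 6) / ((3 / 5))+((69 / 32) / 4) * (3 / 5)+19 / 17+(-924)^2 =83602403831 / 97920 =853782.72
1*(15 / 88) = 15 / 88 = 0.17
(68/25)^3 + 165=2892557/15625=185.12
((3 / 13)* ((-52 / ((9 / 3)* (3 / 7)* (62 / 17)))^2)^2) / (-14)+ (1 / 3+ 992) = 1500743722465 / 2019740427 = 743.04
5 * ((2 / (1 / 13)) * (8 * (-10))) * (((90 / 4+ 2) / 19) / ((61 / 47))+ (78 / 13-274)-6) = 3290710800 / 1159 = 2839267.30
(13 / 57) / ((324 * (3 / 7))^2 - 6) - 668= -35962400603 / 53835930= -668.00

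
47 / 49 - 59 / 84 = 151 / 588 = 0.26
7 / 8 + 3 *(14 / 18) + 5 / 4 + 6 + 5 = 15.46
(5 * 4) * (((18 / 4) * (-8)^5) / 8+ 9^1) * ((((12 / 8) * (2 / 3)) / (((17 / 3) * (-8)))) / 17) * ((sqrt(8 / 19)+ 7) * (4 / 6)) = 184230 * sqrt(38) / 5491+ 644805 / 289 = 2437.98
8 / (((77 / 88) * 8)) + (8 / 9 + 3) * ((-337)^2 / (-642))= -27778181 / 40446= -686.80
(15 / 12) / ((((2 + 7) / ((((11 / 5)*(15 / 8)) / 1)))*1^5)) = 55 / 96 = 0.57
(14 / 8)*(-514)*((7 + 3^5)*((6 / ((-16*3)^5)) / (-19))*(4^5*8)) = -224875 / 98496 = -2.28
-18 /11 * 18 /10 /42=-27 /385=-0.07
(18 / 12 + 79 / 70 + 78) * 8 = 22576 / 35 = 645.03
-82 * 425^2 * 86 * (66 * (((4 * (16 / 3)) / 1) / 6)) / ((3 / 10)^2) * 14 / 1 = -1255425248000000 / 27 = -46497231407407.41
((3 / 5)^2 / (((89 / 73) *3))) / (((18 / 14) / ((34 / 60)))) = 0.04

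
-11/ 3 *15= -55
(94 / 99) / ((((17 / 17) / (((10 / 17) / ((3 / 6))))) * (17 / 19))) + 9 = 293219 / 28611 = 10.25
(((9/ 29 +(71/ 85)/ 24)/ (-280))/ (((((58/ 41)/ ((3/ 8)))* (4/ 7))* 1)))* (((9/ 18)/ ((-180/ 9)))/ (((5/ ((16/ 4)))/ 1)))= 837179/ 73200640000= 0.00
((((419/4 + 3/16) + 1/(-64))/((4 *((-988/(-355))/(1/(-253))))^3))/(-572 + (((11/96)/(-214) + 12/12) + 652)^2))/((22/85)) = -2631237601033378125/61754380776112900027938372476032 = -0.00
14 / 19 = 0.74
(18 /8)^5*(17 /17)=59049 /1024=57.67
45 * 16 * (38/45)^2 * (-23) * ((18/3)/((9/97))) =-103090048/135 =-763629.99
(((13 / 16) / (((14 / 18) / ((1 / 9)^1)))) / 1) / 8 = 13 / 896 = 0.01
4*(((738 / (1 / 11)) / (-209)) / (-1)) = 2952 / 19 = 155.37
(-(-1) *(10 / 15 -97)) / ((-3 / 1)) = 32.11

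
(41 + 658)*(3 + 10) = 9087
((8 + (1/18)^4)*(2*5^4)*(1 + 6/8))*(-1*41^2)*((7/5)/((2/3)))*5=-308884117.80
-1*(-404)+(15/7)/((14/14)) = 2843/7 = 406.14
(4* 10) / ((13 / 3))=120 / 13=9.23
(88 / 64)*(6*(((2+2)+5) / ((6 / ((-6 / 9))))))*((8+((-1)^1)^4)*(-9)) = 2673 / 4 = 668.25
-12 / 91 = -0.13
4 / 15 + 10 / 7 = 1.70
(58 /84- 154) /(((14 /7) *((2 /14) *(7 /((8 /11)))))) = -12878 /231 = -55.75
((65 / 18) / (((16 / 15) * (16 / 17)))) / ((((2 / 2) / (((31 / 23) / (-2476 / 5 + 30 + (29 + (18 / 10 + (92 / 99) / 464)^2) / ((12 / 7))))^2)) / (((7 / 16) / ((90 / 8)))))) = 210428826848541607556250 / 165005389062713678231964567841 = 0.00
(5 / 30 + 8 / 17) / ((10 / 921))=3991 / 68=58.69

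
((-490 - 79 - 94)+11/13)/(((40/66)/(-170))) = 2414544/13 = 185734.15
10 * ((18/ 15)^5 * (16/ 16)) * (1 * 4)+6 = 65958/ 625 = 105.53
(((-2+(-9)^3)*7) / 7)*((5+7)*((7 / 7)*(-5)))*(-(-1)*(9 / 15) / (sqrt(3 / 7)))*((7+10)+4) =184212*sqrt(21) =844165.43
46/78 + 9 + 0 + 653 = 25841/39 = 662.59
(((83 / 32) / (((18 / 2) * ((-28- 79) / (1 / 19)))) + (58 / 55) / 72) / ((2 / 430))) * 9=20084913 / 715616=28.07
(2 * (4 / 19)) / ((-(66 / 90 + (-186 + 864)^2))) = -120 / 131010149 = -0.00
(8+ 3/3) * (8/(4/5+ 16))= 30/7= 4.29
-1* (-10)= 10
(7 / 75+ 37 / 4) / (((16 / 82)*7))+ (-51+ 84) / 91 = 1573199 / 218400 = 7.20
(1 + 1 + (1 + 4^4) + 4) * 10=2630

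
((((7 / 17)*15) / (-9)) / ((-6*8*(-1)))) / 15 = -0.00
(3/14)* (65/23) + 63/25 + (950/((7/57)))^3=182596825632482889/394450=462915009842.78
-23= -23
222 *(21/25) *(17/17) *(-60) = -11188.80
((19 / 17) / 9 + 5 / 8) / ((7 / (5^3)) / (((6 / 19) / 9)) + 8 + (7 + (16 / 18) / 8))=0.04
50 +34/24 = 617/12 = 51.42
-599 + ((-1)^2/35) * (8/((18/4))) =-188669/315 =-598.95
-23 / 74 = -0.31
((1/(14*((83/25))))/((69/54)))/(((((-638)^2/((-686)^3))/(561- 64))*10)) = -128929774365/194261749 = -663.69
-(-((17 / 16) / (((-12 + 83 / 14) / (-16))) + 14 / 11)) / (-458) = -112 / 12595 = -0.01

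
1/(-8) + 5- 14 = -73/8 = -9.12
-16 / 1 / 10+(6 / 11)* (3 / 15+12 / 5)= -2 / 11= -0.18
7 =7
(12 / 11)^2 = 144 / 121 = 1.19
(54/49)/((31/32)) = 1.14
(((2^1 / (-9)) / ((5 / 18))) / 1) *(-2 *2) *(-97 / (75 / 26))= -40352 / 375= -107.61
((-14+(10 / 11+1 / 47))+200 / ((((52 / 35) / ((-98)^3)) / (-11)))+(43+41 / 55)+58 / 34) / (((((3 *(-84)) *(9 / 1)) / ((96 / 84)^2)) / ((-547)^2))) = -3811650525676455632608 / 15872011155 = -240149183896.94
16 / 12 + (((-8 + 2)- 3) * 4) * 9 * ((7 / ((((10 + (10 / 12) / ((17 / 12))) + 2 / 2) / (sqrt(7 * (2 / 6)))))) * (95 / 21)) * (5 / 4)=4 / 3- 72675 * sqrt(21) / 197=-1689.22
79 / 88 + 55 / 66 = 457 / 264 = 1.73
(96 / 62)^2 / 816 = 48 / 16337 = 0.00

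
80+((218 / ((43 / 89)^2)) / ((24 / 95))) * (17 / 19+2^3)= 32961.00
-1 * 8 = -8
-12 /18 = -2 /3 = -0.67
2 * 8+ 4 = 20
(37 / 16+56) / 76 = 933 / 1216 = 0.77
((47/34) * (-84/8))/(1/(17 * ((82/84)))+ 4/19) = -768873/14344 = -53.60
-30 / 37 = -0.81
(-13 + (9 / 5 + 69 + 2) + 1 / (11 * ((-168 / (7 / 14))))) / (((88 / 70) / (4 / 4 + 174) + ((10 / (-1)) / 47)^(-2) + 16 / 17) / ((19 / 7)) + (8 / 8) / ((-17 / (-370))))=8923674425 / 4514462964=1.98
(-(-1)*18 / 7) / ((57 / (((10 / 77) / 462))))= 10 / 788557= 0.00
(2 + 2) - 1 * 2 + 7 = 9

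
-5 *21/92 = -105/92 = -1.14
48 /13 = 3.69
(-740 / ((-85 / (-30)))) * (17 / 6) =-740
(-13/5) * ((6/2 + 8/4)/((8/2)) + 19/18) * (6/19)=-1079/570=-1.89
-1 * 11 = -11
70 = 70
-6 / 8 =-3 / 4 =-0.75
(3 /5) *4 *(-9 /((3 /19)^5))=-9904396 /45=-220097.69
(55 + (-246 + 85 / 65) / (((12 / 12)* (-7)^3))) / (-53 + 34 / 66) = -4099029 / 3861494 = -1.06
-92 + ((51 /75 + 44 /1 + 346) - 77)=5542 /25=221.68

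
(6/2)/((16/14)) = 21/8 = 2.62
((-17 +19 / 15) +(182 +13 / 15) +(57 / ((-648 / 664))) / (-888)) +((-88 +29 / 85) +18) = 198783197 / 2037960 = 97.54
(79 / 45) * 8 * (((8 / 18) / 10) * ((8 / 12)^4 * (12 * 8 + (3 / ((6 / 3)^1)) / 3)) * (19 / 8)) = 4635088 / 164025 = 28.26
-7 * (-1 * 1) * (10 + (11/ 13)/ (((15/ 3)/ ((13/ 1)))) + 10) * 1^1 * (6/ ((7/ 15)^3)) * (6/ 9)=299700/ 49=6116.33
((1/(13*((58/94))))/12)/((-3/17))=-799/13572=-0.06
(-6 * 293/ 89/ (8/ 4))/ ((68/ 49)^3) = -3.70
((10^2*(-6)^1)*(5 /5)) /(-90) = 20 /3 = 6.67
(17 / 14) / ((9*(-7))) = -17 / 882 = -0.02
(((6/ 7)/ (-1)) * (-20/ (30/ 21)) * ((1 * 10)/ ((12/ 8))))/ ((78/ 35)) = 1400/ 39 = 35.90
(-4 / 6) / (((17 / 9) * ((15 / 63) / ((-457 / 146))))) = 28791 / 6205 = 4.64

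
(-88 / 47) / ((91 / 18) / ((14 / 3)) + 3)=-1056 / 2303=-0.46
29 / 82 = 0.35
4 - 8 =-4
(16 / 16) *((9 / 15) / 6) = 1 / 10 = 0.10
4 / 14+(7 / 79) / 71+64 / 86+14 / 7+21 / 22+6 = 370896607 / 37142798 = 9.99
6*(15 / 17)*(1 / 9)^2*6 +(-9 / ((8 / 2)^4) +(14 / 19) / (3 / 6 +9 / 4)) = 1705285 / 2728704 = 0.62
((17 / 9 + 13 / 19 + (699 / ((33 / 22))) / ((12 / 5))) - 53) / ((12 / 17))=203.63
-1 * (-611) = 611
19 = 19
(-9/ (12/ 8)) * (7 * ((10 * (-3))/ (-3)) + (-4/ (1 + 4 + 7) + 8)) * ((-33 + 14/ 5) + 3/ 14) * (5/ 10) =489067/ 70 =6986.67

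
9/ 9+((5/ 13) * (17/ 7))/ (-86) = 7741/ 7826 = 0.99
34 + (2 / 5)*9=188 / 5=37.60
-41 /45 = -0.91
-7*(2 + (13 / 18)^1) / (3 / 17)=-5831 / 54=-107.98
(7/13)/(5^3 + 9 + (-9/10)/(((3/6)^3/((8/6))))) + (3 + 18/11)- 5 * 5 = -1810879/88946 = -20.36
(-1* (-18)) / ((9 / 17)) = 34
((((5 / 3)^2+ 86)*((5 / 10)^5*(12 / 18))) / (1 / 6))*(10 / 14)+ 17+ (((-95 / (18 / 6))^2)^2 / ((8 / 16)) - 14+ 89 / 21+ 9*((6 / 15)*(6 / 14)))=45612728927 / 22680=2011143.25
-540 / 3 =-180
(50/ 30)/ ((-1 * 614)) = -5/ 1842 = -0.00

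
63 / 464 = 0.14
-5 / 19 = -0.26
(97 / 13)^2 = 9409 / 169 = 55.67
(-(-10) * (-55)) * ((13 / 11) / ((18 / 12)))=-1300 / 3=-433.33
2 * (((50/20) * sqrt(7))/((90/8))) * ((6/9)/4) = 2 * sqrt(7)/27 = 0.20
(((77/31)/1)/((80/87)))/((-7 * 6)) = -0.06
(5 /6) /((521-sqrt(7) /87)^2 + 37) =571800105 * sqrt(7) /4222272800755992109 + 25921516316235 /8444545601511984218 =0.00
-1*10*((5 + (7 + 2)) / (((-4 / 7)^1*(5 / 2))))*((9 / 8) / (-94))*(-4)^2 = -18.77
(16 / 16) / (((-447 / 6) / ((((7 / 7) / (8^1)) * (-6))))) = 3 / 298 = 0.01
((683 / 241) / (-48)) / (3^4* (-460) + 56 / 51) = 11611 / 7327186624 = 0.00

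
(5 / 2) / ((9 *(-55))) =-1 / 198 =-0.01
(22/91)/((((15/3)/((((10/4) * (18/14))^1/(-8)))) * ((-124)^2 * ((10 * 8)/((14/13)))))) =-99/5820738560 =-0.00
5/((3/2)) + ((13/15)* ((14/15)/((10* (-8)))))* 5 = 5909/1800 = 3.28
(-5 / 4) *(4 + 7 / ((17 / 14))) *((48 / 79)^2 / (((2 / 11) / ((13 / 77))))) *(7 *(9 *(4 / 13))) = -8605440 / 106097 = -81.11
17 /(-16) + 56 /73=-345 /1168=-0.30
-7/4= -1.75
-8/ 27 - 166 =-166.30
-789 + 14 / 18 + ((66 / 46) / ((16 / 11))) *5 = -2594257 / 3312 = -783.29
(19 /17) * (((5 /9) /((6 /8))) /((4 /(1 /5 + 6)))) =589 /459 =1.28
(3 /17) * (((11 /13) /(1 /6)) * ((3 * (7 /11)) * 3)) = 1134 /221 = 5.13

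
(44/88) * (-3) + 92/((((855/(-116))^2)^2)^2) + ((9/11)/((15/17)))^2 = -44241438662009242221510281/69110539591587863969531250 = -0.64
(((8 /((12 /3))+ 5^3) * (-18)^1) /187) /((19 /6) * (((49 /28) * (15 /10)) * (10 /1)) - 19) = -2032 /10659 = -0.19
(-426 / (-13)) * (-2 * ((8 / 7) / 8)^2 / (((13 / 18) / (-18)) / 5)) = 1380240 / 8281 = 166.68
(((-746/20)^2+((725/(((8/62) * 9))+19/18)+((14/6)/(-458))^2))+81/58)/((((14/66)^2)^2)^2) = 431630282506777935924321/876704594798900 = 492332634.12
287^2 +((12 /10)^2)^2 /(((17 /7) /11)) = 875270417 /10625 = 82378.39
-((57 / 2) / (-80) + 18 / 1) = -17.64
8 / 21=0.38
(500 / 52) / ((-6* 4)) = -125 / 312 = -0.40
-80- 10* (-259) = 2510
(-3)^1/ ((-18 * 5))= 1/ 30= 0.03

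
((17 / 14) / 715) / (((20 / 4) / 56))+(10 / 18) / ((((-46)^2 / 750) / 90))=33551597 / 1891175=17.74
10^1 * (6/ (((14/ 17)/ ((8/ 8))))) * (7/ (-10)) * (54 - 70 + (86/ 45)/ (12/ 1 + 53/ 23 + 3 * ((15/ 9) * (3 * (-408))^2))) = 2108836530934/ 2584358535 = 816.00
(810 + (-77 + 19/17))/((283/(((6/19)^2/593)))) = 449280/1029905203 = 0.00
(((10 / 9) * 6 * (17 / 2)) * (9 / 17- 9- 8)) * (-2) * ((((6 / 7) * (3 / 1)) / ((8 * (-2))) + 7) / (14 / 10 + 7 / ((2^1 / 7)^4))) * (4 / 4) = 3064000 / 252441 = 12.14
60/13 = 4.62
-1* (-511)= 511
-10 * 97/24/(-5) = 97/12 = 8.08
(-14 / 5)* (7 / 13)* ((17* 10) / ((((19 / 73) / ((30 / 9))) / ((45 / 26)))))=-18242700 / 3211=-5681.31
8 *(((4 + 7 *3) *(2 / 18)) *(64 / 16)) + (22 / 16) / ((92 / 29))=591671 / 6624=89.32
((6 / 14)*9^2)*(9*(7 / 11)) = 2187 / 11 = 198.82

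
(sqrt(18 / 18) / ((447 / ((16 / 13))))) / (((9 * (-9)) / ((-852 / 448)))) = 71 / 1098279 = 0.00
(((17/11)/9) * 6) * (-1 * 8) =-272/33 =-8.24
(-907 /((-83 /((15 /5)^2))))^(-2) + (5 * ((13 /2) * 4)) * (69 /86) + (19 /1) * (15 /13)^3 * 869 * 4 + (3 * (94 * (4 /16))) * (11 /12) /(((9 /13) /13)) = 5175710036609655995 /50360274943992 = 102773.67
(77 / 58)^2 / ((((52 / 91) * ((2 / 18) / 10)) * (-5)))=-373527 / 6728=-55.52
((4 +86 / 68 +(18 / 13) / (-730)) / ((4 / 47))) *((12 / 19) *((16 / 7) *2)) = 1915454544 / 10728445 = 178.54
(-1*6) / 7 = -6 / 7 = -0.86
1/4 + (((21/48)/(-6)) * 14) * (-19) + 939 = 46015/48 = 958.65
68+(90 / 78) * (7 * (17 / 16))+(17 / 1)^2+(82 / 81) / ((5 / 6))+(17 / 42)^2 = 504908123 / 1375920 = 366.96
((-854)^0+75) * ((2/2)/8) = 19/2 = 9.50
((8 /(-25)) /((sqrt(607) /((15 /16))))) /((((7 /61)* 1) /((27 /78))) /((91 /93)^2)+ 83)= -16653* sqrt(607) /2808315850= -0.00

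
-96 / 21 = -32 / 7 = -4.57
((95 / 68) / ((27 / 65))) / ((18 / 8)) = 6175 / 4131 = 1.49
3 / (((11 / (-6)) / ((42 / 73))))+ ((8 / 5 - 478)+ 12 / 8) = -3821007 / 8030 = -475.84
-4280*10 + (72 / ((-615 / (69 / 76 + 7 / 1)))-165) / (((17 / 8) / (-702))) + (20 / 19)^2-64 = 15035606384 / 1258085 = 11951.18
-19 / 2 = -9.50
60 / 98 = 30 / 49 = 0.61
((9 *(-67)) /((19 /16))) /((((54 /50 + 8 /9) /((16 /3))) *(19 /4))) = -46310400 /159923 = -289.58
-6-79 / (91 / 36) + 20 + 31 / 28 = -5877 / 364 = -16.15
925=925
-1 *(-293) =293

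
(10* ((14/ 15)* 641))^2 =322130704/ 9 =35792300.44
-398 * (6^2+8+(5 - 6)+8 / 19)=-328350 / 19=-17281.58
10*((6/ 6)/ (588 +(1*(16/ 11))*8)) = 55/ 3298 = 0.02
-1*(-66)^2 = -4356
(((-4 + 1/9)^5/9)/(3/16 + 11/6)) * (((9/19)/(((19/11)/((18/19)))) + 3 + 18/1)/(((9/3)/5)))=-204234462250000/117859973481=-1732.86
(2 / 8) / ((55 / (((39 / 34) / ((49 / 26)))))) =507 / 183260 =0.00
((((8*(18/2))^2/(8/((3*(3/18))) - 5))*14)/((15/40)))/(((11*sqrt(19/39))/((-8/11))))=-1548288*sqrt(741)/25289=-1666.59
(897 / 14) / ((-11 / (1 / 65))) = -69 / 770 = -0.09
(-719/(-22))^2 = 516961/484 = 1068.10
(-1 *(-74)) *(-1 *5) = -370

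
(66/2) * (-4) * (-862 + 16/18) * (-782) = -266662000/3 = -88887333.33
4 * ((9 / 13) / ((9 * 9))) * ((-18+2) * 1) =-64 / 117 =-0.55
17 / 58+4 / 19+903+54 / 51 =16946073 / 18734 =904.56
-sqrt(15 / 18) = -sqrt(30) / 6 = -0.91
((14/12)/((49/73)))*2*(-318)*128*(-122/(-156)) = -30209152/273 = -110656.23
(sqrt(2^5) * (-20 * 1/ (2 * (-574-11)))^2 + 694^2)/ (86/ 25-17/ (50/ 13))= -24081800/ 49-800 * sqrt(2)/ 670761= -491465.31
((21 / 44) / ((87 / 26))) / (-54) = -91 / 34452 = -0.00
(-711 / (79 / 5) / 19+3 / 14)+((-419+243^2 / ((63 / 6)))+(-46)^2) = 1946737 / 266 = 7318.56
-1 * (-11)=11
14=14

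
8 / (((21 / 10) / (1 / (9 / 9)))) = 80 / 21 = 3.81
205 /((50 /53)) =217.30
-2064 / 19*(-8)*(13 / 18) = 35776 / 57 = 627.65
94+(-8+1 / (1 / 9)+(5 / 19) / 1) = 95.26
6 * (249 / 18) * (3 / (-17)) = -249 / 17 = -14.65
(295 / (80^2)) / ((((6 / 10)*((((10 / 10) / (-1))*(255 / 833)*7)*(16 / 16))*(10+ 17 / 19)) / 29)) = -227563 / 2384640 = -0.10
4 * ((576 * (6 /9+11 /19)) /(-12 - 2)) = -27264 /133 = -204.99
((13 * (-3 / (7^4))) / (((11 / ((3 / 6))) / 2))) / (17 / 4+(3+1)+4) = -156 / 1294139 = -0.00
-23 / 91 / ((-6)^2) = -23 / 3276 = -0.01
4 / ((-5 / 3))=-12 / 5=-2.40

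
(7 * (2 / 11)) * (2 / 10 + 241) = 16884 / 55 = 306.98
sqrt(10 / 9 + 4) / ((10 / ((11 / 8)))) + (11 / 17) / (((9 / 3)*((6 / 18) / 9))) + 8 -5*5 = -190 / 17 + 11*sqrt(46) / 240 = -10.87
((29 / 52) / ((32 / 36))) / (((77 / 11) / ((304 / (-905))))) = -4959 / 164710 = -0.03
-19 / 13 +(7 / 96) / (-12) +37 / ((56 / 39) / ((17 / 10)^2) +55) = -7502578043 / 9367562880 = -0.80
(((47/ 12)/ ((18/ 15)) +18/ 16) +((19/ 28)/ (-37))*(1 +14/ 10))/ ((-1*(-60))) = 101279/ 1398600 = 0.07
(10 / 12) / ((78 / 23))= 115 / 468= 0.25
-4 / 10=-0.40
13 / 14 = 0.93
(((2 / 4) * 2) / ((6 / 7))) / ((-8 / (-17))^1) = 119 / 48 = 2.48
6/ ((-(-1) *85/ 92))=552/ 85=6.49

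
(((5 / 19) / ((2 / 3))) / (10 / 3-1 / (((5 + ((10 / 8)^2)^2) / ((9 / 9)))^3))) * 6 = 0.71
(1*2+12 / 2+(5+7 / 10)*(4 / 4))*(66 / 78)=1507 / 130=11.59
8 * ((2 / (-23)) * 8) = -5.57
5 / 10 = 1 / 2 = 0.50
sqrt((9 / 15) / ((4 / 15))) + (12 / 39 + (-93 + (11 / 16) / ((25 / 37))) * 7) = -3338763 / 5200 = -642.07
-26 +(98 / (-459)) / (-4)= -23819 / 918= -25.95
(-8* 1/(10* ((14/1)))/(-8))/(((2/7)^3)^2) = 16807/1280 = 13.13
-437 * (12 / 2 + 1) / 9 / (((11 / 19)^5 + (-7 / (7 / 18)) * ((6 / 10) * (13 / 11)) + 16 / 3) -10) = 416591276255 / 21284061927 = 19.57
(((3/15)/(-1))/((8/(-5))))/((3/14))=7/12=0.58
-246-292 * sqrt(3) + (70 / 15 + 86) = -661.09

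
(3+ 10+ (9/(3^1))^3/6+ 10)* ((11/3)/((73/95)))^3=62764136875/21006918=2987.78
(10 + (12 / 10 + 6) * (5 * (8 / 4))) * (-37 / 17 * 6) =-1070.82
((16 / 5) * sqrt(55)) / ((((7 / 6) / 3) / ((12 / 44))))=864 * sqrt(55) / 385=16.64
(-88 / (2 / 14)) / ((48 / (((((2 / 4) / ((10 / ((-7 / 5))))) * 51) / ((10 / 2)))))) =9163 / 1000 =9.16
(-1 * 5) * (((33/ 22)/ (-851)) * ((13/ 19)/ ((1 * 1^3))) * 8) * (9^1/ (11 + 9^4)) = 1755/ 26565667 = 0.00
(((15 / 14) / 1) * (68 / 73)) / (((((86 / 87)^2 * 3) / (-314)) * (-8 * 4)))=101008305 / 30234848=3.34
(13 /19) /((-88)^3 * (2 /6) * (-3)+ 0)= 13 /12947968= 0.00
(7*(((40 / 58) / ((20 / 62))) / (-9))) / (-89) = 434 / 23229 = 0.02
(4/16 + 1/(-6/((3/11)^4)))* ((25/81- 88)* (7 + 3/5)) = -1968617759/11859210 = -166.00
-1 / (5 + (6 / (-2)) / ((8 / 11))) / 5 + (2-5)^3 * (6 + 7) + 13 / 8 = -97889 / 280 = -349.60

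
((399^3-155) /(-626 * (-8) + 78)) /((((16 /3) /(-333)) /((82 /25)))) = -650439610299 /254300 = -2557764.89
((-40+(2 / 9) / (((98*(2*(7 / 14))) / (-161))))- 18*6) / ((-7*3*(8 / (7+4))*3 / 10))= 514085 / 15876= 32.38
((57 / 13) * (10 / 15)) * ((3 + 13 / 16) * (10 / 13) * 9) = 52155 / 676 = 77.15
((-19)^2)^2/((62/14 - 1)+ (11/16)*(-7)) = -14595952/155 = -94167.43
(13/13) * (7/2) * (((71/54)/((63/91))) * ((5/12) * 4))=32305/2916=11.08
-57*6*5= -1710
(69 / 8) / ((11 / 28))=483 / 22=21.95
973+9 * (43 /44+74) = 72503 /44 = 1647.80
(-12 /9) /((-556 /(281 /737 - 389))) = -286412 /307329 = -0.93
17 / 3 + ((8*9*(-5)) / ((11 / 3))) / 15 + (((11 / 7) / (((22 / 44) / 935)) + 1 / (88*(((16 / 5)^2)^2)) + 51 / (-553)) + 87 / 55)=140606540553079 / 47838658560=2939.18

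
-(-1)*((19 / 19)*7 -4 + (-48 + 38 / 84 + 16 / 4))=-1703 / 42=-40.55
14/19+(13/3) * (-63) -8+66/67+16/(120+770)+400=120.74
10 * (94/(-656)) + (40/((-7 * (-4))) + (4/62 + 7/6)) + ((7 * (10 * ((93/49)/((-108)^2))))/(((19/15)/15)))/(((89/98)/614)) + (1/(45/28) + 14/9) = 768546269497/8124206580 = 94.60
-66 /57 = -22 /19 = -1.16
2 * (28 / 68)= 14 / 17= 0.82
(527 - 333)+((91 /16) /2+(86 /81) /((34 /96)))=199.84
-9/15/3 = -1/5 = -0.20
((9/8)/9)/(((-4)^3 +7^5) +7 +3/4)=1/134006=0.00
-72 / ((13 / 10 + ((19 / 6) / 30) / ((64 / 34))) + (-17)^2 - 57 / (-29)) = -12026880 / 48829399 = -0.25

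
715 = 715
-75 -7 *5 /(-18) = -1315 /18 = -73.06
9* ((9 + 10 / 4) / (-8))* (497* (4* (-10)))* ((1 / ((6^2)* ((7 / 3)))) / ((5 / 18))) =11022.75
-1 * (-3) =3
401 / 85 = 4.72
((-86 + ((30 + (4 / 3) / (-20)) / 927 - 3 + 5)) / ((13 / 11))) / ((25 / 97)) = -1245798257 / 4519125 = -275.67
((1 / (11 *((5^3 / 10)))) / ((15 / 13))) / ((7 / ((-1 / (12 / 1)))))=-13 / 173250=-0.00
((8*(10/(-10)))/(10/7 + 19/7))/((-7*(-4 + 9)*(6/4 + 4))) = 16/1595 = 0.01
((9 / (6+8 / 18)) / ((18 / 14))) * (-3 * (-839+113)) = 68607 / 29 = 2365.76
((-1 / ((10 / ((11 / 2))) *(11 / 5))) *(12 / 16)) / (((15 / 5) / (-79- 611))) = 345 / 8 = 43.12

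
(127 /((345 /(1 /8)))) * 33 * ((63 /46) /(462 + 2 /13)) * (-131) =-149882733 /254258560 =-0.59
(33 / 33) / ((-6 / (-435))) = 145 / 2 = 72.50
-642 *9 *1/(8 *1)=-2889/4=-722.25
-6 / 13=-0.46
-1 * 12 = -12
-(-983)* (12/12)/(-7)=-983/7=-140.43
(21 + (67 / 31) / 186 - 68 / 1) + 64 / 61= -16158011 / 351726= -45.94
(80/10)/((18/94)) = 376/9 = 41.78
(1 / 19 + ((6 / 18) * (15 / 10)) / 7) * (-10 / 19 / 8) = -165 / 20216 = -0.01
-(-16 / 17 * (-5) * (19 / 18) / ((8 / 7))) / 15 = -133 / 459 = -0.29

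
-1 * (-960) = 960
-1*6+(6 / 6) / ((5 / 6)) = -24 / 5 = -4.80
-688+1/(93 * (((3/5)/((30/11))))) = -703774/1023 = -687.95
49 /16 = 3.06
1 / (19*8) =1 / 152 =0.01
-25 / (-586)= 25 / 586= 0.04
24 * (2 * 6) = 288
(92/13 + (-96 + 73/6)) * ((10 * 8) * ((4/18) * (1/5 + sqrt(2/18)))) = -766336/1053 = -727.76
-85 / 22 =-3.86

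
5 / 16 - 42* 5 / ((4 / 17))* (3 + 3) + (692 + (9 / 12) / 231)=-5744427 / 1232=-4662.68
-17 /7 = -2.43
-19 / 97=-0.20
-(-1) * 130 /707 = 130 /707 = 0.18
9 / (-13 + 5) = -9 / 8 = -1.12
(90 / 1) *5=450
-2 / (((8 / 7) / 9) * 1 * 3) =-21 / 4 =-5.25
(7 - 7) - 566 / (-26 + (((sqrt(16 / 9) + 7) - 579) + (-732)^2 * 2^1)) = -849 / 1606577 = -0.00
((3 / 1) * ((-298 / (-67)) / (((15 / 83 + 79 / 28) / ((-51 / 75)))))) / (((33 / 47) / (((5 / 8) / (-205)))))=69168631 / 5270600225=0.01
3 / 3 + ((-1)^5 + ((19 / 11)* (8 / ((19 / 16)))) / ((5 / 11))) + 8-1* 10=118 / 5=23.60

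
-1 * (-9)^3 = 729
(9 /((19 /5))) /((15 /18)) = 54 /19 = 2.84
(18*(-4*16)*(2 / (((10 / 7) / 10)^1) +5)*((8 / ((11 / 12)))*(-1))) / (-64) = -32832 / 11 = -2984.73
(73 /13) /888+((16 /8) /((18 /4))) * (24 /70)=64123 /404040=0.16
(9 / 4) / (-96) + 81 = 10365 / 128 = 80.98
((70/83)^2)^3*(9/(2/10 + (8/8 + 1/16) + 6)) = 12101040000000/27136050989627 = 0.45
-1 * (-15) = 15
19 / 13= 1.46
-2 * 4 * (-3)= 24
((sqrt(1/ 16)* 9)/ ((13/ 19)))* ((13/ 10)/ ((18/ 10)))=19/ 8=2.38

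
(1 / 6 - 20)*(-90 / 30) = 119 / 2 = 59.50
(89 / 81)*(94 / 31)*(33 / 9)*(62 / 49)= 184052 / 11907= 15.46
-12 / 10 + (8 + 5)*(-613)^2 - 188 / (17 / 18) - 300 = 415182223 / 85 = 4884496.74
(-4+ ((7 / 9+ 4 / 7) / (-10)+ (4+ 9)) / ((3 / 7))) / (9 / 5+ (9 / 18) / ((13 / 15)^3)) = 15433925 / 1523367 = 10.13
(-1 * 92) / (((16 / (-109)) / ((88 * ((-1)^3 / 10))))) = -27577 / 5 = -5515.40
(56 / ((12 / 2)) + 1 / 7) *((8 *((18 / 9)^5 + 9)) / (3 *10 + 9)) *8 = 522176 / 819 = 637.58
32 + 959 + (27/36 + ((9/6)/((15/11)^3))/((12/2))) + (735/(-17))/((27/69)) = 50567938/57375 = 881.36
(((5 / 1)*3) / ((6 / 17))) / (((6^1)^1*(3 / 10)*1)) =425 / 18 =23.61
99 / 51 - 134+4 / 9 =-20137 / 153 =-131.61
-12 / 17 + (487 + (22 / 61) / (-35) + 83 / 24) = 426604589 / 871080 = 489.74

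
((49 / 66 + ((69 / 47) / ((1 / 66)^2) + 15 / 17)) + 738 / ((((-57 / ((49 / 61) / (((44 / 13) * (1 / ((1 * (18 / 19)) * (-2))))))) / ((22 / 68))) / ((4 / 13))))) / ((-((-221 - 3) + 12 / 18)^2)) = -22286290480239 / 173762518448200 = -0.13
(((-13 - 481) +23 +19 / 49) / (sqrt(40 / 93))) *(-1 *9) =10377 *sqrt(930) / 49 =6458.29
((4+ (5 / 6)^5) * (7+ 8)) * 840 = 5990075 / 108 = 55463.66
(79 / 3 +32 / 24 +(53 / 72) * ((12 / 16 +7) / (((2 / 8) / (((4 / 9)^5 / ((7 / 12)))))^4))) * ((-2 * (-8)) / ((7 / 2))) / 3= 2871604074392624395302176 / 68111294456789934119469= 42.16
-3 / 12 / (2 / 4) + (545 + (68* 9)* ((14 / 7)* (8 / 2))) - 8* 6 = 5392.50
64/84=0.76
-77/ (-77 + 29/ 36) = 1.01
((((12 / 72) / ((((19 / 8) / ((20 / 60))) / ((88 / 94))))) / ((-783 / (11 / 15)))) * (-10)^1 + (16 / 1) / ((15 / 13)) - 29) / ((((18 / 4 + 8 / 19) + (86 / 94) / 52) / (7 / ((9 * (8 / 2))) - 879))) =587508762728017 / 218172900195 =2692.86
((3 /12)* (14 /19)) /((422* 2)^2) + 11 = 297756455 /27068768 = 11.00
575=575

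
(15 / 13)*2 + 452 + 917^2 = 10937463 / 13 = 841343.31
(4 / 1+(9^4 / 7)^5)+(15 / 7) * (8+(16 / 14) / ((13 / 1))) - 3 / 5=790248254838723020012 / 1092455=723369159222780.82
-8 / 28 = -0.29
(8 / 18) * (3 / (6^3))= 1 / 162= 0.01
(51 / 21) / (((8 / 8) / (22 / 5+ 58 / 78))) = 17051 / 1365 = 12.49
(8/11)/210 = 4/1155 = 0.00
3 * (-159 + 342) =549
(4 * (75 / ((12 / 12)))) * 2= 600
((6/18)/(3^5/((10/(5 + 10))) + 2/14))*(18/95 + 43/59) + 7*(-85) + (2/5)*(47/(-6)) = -51344037202/85840575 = -598.13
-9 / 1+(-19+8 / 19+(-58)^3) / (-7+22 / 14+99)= -26064372 / 12445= -2094.36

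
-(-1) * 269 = 269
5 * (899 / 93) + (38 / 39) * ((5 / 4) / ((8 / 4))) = 2545 / 52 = 48.94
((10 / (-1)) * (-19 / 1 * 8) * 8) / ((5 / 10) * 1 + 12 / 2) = 24320 / 13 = 1870.77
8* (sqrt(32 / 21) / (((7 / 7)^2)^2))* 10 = 320* sqrt(42) / 21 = 98.75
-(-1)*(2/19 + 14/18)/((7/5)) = 755/1197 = 0.63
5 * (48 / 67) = 240 / 67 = 3.58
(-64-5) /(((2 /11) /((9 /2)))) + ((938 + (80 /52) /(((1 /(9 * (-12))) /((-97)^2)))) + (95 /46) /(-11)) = -20577450581 /13156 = -1564111.48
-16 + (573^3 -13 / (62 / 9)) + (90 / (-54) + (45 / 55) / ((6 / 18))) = 384919094797 / 2046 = 188132499.90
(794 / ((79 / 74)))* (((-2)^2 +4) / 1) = 470048 / 79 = 5949.97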